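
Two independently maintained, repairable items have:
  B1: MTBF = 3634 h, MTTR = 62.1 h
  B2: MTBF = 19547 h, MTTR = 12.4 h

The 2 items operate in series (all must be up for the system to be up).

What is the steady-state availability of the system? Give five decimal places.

A(B1) = MTBF/(MTBF+MTTR) = 3634/(3634+62.1) = 0.983199
A(B2) = MTBF/(MTBF+MTTR) = 19547/(19547+12.4) = 0.999366
Series availability: 0.983199 × 0.999366 = 0.98258

0.98258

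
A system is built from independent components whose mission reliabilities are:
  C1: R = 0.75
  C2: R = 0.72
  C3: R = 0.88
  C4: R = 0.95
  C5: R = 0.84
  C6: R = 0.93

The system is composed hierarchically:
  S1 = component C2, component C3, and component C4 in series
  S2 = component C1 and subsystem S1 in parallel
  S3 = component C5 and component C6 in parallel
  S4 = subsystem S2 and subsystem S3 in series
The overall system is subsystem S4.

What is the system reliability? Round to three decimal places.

0.890

Series (C2, C3, and C4): 0.72000 × 0.88000 × 0.95000 = 0.60192
Parallel (C1 and [0.60192]): 1 − (1 − 0.75000)(1 − 0.60192) = 0.90048
Parallel (C5 and C6): 1 − (1 − 0.84000)(1 − 0.93000) = 0.98880
Series ([0.90048] and [0.98880]): 0.90048 × 0.98880 = 0.890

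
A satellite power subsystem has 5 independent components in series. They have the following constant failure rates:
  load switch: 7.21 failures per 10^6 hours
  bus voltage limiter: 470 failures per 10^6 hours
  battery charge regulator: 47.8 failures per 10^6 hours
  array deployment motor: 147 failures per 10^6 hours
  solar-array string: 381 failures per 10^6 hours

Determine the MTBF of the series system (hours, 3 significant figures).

Series of exponential components: λ_sys = Σ λ_i
λ_sys = 0.00000721 + 0.000470 + 0.0000478 + 0.000147 + 0.000381 = 1.0530e-03 /h
MTBF = 1 / λ_sys = 950 h

950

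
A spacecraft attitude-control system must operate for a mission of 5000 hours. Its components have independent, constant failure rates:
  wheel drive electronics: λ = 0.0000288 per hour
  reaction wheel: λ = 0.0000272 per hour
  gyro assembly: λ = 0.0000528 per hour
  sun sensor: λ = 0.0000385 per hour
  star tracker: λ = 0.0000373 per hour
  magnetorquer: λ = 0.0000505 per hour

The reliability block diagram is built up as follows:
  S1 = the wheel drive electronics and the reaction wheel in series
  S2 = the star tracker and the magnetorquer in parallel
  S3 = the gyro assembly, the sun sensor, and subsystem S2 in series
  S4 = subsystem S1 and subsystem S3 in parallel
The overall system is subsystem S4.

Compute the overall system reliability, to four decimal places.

0.9046

R(wheel drive electronics) = exp(−0.0000288 × 5000) = 0.865888
R(reaction wheel) = exp(−0.0000272 × 5000) = 0.872843
R(gyro assembly) = exp(−0.0000528 × 5000) = 0.767974
R(sun sensor) = exp(−0.0000385 × 5000) = 0.824894
R(star tracker) = exp(−0.0000373 × 5000) = 0.829859
R(magnetorquer) = exp(−0.0000505 × 5000) = 0.776856
Series (wheel drive electronics and reaction wheel): 0.865888 × 0.872843 = 0.755784
Parallel (star tracker and magnetorquer): 1 − (1 − 0.829859)(1 − 0.776856) = 0.962034
Series (gyro assembly, sun sensor, and [0.962034]): 0.767974 × 0.824894 × 0.962034 = 0.609446
Parallel ([0.755784] and [0.609446]): 1 − (1 − 0.755784)(1 − 0.609446) = 0.9046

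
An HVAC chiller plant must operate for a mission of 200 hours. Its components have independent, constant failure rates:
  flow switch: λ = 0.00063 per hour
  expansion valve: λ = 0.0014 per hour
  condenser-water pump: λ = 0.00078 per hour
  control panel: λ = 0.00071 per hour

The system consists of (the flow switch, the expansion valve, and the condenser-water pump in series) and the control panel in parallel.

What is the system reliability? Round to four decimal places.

R(flow switch) = exp(−0.00063 × 200) = 0.881615
R(expansion valve) = exp(−0.0014 × 200) = 0.755784
R(condenser-water pump) = exp(−0.00078 × 200) = 0.855559
R(control panel) = exp(−0.00071 × 200) = 0.867621
Series (flow switch, expansion valve, and condenser-water pump): 0.881615 × 0.755784 × 0.855559 = 0.570068
Parallel ([0.570068] and control panel): 1 − (1 − 0.570068)(1 − 0.867621) = 0.9431

0.9431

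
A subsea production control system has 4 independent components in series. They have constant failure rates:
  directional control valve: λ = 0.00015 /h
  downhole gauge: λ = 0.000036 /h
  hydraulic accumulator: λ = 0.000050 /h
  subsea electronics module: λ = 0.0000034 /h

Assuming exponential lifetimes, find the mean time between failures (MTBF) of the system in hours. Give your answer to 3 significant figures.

Series of exponential components: λ_sys = Σ λ_i
λ_sys = 0.00015 + 0.000036 + 0.000050 + 0.0000034 = 2.3940e-04 /h
MTBF = 1 / λ_sys = 4180 h

4180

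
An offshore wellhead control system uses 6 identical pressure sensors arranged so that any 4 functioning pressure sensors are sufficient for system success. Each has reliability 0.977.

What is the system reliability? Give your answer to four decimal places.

0.9998

R = Σ_{i=4}^{6} C(6,i) p^i (1−p)^{6−i} with p = 0.977
C(6,4)·0.977^4·0.023^2 = 0.007230
C(6,5)·0.977^5·0.023^1 = 0.122843
C(6,6)·0.977^6·0.023^0 = 0.869696
Sum = 0.9998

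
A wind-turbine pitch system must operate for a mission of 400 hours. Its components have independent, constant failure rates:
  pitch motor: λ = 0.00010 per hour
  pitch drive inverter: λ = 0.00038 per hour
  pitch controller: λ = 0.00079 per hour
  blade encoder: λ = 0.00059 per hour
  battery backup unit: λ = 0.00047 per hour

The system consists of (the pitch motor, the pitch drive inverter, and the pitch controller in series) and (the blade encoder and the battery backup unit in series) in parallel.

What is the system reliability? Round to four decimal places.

R(pitch motor) = exp(−0.00010 × 400) = 0.960789
R(pitch drive inverter) = exp(−0.00038 × 400) = 0.858988
R(pitch controller) = exp(−0.00079 × 400) = 0.729059
R(blade encoder) = exp(−0.00059 × 400) = 0.789781
R(battery backup unit) = exp(−0.00047 × 400) = 0.828615
Series (pitch motor, pitch drive inverter, and pitch controller): 0.960789 × 0.858988 × 0.729059 = 0.601697
Series (blade encoder and battery backup unit): 0.789781 × 0.828615 = 0.654424
Parallel ([0.601697] and [0.654424]): 1 − (1 − 0.601697)(1 − 0.654424) = 0.8624

0.8624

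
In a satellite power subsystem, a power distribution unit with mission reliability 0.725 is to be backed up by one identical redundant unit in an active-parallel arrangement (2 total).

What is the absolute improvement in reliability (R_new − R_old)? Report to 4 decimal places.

R_before = 0.725
R_after = 1 − (1 − 0.725)^2 = 0.9244
ΔR = 0.9244 − 0.725 = 0.1994

0.1994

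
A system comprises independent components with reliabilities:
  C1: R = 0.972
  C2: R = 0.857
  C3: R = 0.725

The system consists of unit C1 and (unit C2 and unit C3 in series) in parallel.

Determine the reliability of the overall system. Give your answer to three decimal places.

0.989

Series (C2 and C3): 0.85700 × 0.72500 = 0.62133
Parallel (C1 and [0.62133]): 1 − (1 − 0.97200)(1 − 0.62133) = 0.989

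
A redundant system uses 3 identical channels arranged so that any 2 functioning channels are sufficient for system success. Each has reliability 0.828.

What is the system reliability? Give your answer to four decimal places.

R = Σ_{i=2}^{3} C(3,i) p^i (1−p)^{3−i} with p = 0.828
C(3,2)·0.828^2·0.172^1 = 0.353761
C(3,3)·0.828^3·0.172^0 = 0.567664
Sum = 0.9214

0.9214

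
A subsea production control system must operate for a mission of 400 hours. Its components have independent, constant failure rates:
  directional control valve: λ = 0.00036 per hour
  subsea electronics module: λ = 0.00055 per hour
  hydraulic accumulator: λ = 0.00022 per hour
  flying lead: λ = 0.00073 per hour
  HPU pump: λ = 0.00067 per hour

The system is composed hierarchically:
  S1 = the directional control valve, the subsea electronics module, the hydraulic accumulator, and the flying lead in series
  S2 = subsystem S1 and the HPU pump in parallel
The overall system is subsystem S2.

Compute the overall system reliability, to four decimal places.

R(directional control valve) = exp(−0.00036 × 400) = 0.865888
R(subsea electronics module) = exp(−0.00055 × 400) = 0.802519
R(hydraulic accumulator) = exp(−0.00022 × 400) = 0.915761
R(flying lead) = exp(−0.00073 × 400) = 0.746769
R(HPU pump) = exp(−0.00067 × 400) = 0.764908
Series (directional control valve, subsea electronics module, hydraulic accumulator, and flying lead): 0.865888 × 0.802519 × 0.915761 × 0.746769 = 0.475210
Parallel ([0.475210] and HPU pump): 1 − (1 − 0.475210)(1 − 0.764908) = 0.8766

0.8766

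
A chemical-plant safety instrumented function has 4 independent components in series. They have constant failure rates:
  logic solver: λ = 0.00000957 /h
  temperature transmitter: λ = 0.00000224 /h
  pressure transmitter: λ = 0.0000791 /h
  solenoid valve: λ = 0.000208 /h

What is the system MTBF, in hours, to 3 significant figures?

Series of exponential components: λ_sys = Σ λ_i
λ_sys = 0.00000957 + 0.00000224 + 0.0000791 + 0.000208 = 2.9891e-04 /h
MTBF = 1 / λ_sys = 3350 h

3350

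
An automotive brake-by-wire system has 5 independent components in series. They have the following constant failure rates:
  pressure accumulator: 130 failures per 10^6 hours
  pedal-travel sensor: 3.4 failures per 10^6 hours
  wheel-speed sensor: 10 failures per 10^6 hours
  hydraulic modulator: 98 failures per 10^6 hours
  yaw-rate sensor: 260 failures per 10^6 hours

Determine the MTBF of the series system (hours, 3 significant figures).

Series of exponential components: λ_sys = Σ λ_i
λ_sys = 0.00013 + 0.0000034 + 0.000010 + 0.000098 + 0.00026 = 5.0140e-04 /h
MTBF = 1 / λ_sys = 1990 h

1990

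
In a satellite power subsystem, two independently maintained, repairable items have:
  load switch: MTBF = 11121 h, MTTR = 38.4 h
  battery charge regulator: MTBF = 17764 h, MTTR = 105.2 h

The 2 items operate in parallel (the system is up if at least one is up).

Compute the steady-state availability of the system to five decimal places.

A(load switch) = MTBF/(MTBF+MTTR) = 11121/(11121+38.4) = 0.996559
A(battery charge regulator) = MTBF/(MTBF+MTTR) = 17764/(17764+105.2) = 0.994113
Parallel availability: 1 − (1 − 0.996559)(1 − 0.994113) = 0.99998

0.99998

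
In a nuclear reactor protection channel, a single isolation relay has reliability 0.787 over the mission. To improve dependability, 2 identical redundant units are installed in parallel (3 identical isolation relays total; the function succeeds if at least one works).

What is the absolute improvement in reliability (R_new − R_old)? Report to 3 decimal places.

R_before = 0.787
R_after = 1 − (1 − 0.787)^3 = 0.990
ΔR = 0.990 − 0.787 = 0.203

0.203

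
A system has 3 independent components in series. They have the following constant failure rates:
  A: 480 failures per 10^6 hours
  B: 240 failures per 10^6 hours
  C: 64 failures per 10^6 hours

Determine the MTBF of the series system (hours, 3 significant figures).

1280

Series of exponential components: λ_sys = Σ λ_i
λ_sys = 0.00048 + 0.00024 + 0.000064 = 7.8400e-04 /h
MTBF = 1 / λ_sys = 1280 h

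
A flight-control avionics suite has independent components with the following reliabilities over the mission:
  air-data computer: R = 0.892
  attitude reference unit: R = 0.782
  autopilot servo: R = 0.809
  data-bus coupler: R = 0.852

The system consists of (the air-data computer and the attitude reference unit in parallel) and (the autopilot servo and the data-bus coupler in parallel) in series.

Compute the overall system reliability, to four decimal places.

Parallel (air-data computer and attitude reference unit): 1 − (1 − 0.892000)(1 − 0.782000) = 0.976456
Parallel (autopilot servo and data-bus coupler): 1 − (1 − 0.809000)(1 − 0.852000) = 0.971732
Series ([0.976456] and [0.971732]): 0.976456 × 0.971732 = 0.9489

0.9489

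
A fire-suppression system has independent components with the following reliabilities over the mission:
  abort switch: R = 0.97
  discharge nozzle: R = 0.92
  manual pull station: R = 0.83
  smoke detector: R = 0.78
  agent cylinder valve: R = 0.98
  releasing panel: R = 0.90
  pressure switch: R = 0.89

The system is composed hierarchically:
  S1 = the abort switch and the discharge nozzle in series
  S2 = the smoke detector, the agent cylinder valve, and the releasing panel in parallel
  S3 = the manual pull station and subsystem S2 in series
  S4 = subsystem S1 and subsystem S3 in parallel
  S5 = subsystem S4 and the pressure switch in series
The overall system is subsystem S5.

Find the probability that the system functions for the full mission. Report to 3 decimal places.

0.874

Series (abort switch and discharge nozzle): 0.97000 × 0.92000 = 0.89240
Parallel (smoke detector, agent cylinder valve, and releasing panel): 1 − (1 − 0.78000)(1 − 0.98000)(1 − 0.90000) = 0.99956
Series (manual pull station and [0.99956]): 0.83000 × 0.99956 = 0.82963
Parallel ([0.89240] and [0.82963]): 1 − (1 − 0.89240)(1 − 0.82963) = 0.98167
Series ([0.98167] and pressure switch): 0.98167 × 0.89000 = 0.874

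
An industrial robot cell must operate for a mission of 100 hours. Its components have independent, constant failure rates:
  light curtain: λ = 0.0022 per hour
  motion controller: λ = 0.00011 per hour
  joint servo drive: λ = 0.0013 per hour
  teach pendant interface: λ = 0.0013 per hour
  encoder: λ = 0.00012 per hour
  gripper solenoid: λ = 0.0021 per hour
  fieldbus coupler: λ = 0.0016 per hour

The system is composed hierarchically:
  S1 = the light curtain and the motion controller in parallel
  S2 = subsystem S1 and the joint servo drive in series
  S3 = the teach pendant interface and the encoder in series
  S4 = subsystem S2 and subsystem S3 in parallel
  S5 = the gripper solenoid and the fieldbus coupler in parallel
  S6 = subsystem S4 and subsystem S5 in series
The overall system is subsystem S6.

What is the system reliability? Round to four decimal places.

0.9561

R(light curtain) = exp(−0.0022 × 100) = 0.802519
R(motion controller) = exp(−0.00011 × 100) = 0.989060
R(joint servo drive) = exp(−0.0013 × 100) = 0.878095
R(teach pendant interface) = exp(−0.0013 × 100) = 0.878095
R(encoder) = exp(−0.00012 × 100) = 0.988072
R(gripper solenoid) = exp(−0.0021 × 100) = 0.810584
R(fieldbus coupler) = exp(−0.0016 × 100) = 0.852144
Parallel (light curtain and motion controller): 1 − (1 − 0.802519)(1 − 0.989060) = 0.997840
Series ([0.997840] and joint servo drive): 0.997840 × 0.878095 = 0.876198
Series (teach pendant interface and encoder): 0.878095 × 0.988072 = 0.867621
Parallel ([0.876198] and [0.867621]): 1 − (1 − 0.876198)(1 − 0.867621) = 0.983611
Parallel (gripper solenoid and fieldbus coupler): 1 − (1 − 0.810584)(1 − 0.852144) = 0.971994
Series ([0.983611] and [0.971994]): 0.983611 × 0.971994 = 0.9561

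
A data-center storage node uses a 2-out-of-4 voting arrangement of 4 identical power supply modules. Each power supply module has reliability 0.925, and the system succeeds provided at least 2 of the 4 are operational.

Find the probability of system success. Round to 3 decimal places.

0.998

R = Σ_{i=2}^{4} C(4,i) p^i (1−p)^{4−i} with p = 0.925
C(4,2)·0.925^2·0.075^2 = 0.02888
C(4,3)·0.925^3·0.075^1 = 0.23744
C(4,4)·0.925^4·0.075^0 = 0.73209
Sum = 0.998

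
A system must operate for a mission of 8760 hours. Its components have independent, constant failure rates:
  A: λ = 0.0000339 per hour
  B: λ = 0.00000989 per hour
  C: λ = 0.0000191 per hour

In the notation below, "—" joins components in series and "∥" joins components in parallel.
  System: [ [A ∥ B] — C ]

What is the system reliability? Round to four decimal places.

R(A) = exp(−0.0000339 × 8760) = 0.743071
R(B) = exp(−0.00000989 × 8760) = 0.917010
R(C) = exp(−0.0000191 × 8760) = 0.845932
Parallel (A and B): 1 − (1 − 0.743071)(1 − 0.917010) = 0.978677
Series ([0.978677] and C): 0.978677 × 0.845932 = 0.8279

0.8279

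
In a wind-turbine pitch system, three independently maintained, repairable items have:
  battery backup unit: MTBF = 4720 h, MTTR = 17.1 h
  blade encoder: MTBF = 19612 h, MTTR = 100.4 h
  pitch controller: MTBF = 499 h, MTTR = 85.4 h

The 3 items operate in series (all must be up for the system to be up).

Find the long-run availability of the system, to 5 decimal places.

A(battery backup unit) = MTBF/(MTBF+MTTR) = 4720/(4720+17.1) = 0.996390
A(blade encoder) = MTBF/(MTBF+MTTR) = 19612/(19612+100.4) = 0.994907
A(pitch controller) = MTBF/(MTBF+MTTR) = 499/(499+85.4) = 0.853867
Series availability: 0.996390 × 0.994907 × 0.853867 = 0.84645

0.84645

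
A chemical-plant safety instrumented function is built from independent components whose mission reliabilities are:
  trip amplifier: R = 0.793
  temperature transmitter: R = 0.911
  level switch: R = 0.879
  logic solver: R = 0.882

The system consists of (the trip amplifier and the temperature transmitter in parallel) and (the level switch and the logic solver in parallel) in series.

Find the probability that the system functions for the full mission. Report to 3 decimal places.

0.968

Parallel (trip amplifier and temperature transmitter): 1 − (1 − 0.79300)(1 − 0.91100) = 0.98158
Parallel (level switch and logic solver): 1 − (1 − 0.87900)(1 − 0.88200) = 0.98572
Series ([0.98158] and [0.98572]): 0.98158 × 0.98572 = 0.968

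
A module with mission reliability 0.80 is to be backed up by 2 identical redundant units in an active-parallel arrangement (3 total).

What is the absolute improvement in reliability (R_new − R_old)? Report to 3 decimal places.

R_before = 0.80
R_after = 1 − (1 − 0.80)^3 = 0.992
ΔR = 0.992 − 0.80 = 0.192

0.192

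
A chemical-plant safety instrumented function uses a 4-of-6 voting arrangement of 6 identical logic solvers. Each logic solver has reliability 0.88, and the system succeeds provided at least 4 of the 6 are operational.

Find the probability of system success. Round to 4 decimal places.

0.9739

R = Σ_{i=4}^{6} C(6,i) p^i (1−p)^{6−i} with p = 0.88
C(6,4)·0.88^4·0.12^2 = 0.129534
C(6,5)·0.88^5·0.12^1 = 0.379967
C(6,6)·0.88^6·0.12^0 = 0.464404
Sum = 0.9739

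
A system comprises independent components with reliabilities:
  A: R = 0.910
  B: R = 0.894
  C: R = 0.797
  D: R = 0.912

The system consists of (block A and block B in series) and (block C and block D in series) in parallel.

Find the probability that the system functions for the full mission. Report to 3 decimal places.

0.949

Series (A and B): 0.91000 × 0.89400 = 0.81354
Series (C and D): 0.79700 × 0.91200 = 0.72686
Parallel ([0.81354] and [0.72686]): 1 − (1 − 0.81354)(1 − 0.72686) = 0.949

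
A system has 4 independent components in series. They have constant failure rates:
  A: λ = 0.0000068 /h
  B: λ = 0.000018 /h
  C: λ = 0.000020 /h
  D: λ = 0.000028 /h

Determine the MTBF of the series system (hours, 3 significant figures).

13700

Series of exponential components: λ_sys = Σ λ_i
λ_sys = 0.0000068 + 0.000018 + 0.000020 + 0.000028 = 7.2800e-05 /h
MTBF = 1 / λ_sys = 13700 h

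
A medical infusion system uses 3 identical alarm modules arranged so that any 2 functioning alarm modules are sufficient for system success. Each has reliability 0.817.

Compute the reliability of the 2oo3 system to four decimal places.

0.9118

R = Σ_{i=2}^{3} C(3,i) p^i (1−p)^{3−i} with p = 0.817
C(3,2)·0.817^2·0.183^1 = 0.366451
C(3,3)·0.817^3·0.183^0 = 0.545339
Sum = 0.9118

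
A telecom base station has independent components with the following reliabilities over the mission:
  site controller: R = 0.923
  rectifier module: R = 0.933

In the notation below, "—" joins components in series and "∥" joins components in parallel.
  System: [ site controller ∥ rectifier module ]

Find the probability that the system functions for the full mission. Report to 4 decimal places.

Parallel (site controller and rectifier module): 1 − (1 − 0.923000)(1 − 0.933000) = 0.9948

0.9948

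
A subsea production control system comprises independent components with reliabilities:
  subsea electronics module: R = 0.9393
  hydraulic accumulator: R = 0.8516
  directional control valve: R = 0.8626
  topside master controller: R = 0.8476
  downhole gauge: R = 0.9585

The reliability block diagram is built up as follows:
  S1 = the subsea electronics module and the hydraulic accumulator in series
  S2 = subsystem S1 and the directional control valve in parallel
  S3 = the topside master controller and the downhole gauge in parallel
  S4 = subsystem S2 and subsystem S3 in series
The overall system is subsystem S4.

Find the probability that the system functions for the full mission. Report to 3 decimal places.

0.966

Series (subsea electronics module and hydraulic accumulator): 0.93930 × 0.85160 = 0.79991
Parallel ([0.79991] and directional control valve): 1 − (1 − 0.79991)(1 − 0.86260) = 0.97251
Parallel (topside master controller and downhole gauge): 1 − (1 − 0.84760)(1 − 0.95850) = 0.99368
Series ([0.97251] and [0.99368]): 0.97251 × 0.99368 = 0.966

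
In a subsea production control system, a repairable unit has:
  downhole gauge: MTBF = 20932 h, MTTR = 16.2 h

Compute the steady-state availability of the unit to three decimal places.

A(downhole gauge) = MTBF/(MTBF+MTTR) = 20932/(20932+16.2) = 0.999

0.999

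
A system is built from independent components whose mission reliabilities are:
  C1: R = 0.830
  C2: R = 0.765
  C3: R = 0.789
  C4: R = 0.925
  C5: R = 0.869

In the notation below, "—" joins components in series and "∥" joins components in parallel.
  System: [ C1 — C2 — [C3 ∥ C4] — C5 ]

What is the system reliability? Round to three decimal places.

Parallel (C3 and C4): 1 − (1 − 0.78900)(1 − 0.92500) = 0.98418
Series (C1, C2, [0.98418], and C5): 0.83000 × 0.76500 × 0.98418 × 0.86900 = 0.543

0.543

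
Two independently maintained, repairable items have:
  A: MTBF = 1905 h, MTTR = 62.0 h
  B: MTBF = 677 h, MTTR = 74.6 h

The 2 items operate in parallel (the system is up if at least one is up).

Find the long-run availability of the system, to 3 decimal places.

0.997

A(A) = MTBF/(MTBF+MTTR) = 1905/(1905+62.0) = 0.968480
A(B) = MTBF/(MTBF+MTTR) = 677/(677+74.6) = 0.900745
Parallel availability: 1 − (1 − 0.968480)(1 − 0.900745) = 0.997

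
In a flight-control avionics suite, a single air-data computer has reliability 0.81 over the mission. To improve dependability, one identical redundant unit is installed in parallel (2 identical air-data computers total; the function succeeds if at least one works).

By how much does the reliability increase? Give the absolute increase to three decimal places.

0.154

R_before = 0.81
R_after = 1 − (1 − 0.81)^2 = 0.964
ΔR = 0.964 − 0.81 = 0.154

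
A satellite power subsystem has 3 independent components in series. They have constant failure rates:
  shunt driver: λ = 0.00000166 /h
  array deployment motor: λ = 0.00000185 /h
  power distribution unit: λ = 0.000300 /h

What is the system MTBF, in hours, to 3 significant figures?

3290

Series of exponential components: λ_sys = Σ λ_i
λ_sys = 0.00000166 + 0.00000185 + 0.000300 = 3.0351e-04 /h
MTBF = 1 / λ_sys = 3290 h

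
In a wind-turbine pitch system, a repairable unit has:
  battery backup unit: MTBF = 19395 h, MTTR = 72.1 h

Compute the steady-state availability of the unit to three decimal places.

0.996

A(battery backup unit) = MTBF/(MTBF+MTTR) = 19395/(19395+72.1) = 0.996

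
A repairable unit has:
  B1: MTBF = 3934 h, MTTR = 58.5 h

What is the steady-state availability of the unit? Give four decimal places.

0.9853

A(B1) = MTBF/(MTBF+MTTR) = 3934/(3934+58.5) = 0.9853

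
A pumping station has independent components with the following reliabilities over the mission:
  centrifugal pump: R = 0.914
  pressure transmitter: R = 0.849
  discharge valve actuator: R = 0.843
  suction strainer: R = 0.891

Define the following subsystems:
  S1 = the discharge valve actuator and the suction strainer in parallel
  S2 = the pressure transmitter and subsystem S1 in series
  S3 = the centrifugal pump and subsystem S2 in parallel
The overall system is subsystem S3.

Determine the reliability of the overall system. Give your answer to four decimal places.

0.9858

Parallel (discharge valve actuator and suction strainer): 1 − (1 − 0.843000)(1 − 0.891000) = 0.982887
Series (pressure transmitter and [0.982887]): 0.849000 × 0.982887 = 0.834471
Parallel (centrifugal pump and [0.834471]): 1 − (1 − 0.914000)(1 − 0.834471) = 0.9858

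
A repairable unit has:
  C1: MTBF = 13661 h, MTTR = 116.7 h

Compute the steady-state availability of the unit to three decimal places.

0.992

A(C1) = MTBF/(MTBF+MTTR) = 13661/(13661+116.7) = 0.992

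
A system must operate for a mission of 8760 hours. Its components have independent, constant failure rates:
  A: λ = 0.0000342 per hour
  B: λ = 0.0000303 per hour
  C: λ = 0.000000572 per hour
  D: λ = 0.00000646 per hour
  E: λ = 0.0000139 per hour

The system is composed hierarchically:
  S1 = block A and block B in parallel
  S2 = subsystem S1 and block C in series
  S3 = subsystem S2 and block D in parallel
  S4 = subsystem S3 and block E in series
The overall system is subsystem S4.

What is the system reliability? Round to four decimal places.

0.8822

R(A) = exp(−0.0000342 × 8760) = 0.741121
R(B) = exp(−0.0000303 × 8760) = 0.766878
R(C) = exp(−0.000000572 × 8760) = 0.995002
R(D) = exp(−0.00000646 × 8760) = 0.944982
R(E) = exp(−0.0000139 × 8760) = 0.885357
Parallel (A and B): 1 − (1 − 0.741121)(1 − 0.766878) = 0.939650
Series ([0.939650] and C): 0.939650 × 0.995002 = 0.934954
Parallel ([0.934954] and D): 1 − (1 − 0.934954)(1 − 0.944982) = 0.996421
Series ([0.996421] and E): 0.996421 × 0.885357 = 0.8822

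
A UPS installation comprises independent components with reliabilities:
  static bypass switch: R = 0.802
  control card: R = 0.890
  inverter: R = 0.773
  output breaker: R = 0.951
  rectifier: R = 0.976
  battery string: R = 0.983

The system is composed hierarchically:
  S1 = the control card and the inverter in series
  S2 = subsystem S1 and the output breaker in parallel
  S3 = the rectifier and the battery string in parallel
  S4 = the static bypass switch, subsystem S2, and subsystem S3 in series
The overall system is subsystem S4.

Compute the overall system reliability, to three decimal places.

Series (control card and inverter): 0.89000 × 0.77300 = 0.68797
Parallel ([0.68797] and output breaker): 1 − (1 − 0.68797)(1 − 0.95100) = 0.98471
Parallel (rectifier and battery string): 1 − (1 − 0.97600)(1 − 0.98300) = 0.99959
Series (static bypass switch, [0.98471], and [0.99959]): 0.80200 × 0.98471 × 0.99959 = 0.789

0.789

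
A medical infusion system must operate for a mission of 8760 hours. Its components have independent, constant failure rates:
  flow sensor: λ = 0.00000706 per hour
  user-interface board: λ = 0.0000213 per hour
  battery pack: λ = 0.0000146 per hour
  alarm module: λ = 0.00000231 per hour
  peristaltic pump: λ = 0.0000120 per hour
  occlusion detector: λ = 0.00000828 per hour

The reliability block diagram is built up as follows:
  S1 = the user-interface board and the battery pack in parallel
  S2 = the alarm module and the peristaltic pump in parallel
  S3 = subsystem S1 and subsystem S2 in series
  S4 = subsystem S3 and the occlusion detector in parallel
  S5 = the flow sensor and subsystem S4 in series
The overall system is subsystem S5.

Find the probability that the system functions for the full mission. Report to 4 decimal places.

R(flow sensor) = exp(−0.00000706 × 8760) = 0.940028
R(user-interface board) = exp(−0.0000213 × 8760) = 0.829786
R(battery pack) = exp(−0.0000146 × 8760) = 0.879945
R(alarm module) = exp(−0.00000231 × 8760) = 0.979968
R(peristaltic pump) = exp(−0.0000120 × 8760) = 0.900216
R(occlusion detector) = exp(−0.00000828 × 8760) = 0.930035
Parallel (user-interface board and battery pack): 1 − (1 − 0.829786)(1 − 0.879945) = 0.979565
Parallel (alarm module and peristaltic pump): 1 − (1 − 0.979968)(1 − 0.900216) = 0.998001
Series ([0.979565] and [0.998001]): 0.979565 × 0.998001 = 0.977607
Parallel ([0.977607] and occlusion detector): 1 − (1 − 0.977607)(1 − 0.930035) = 0.998433
Series (flow sensor and [0.998433]): 0.940028 × 0.998433 = 0.9386

0.9386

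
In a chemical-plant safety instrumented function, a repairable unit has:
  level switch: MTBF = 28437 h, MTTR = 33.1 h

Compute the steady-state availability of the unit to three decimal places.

A(level switch) = MTBF/(MTBF+MTTR) = 28437/(28437+33.1) = 0.999

0.999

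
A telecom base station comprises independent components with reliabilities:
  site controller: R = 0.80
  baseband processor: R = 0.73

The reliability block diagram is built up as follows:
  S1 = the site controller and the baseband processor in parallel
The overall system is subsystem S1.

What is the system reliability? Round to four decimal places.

Parallel (site controller and baseband processor): 1 − (1 − 0.800000)(1 − 0.730000) = 0.9460

0.9460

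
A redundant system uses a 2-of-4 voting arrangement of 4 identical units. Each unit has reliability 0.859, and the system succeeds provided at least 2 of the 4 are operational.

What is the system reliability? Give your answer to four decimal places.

R = Σ_{i=2}^{4} C(4,i) p^i (1−p)^{4−i} with p = 0.859
C(4,2)·0.859^2·0.141^2 = 0.088019
C(4,3)·0.859^3·0.141^1 = 0.357486
C(4,4)·0.859^4·0.141^0 = 0.544468
Sum = 0.9900

0.9900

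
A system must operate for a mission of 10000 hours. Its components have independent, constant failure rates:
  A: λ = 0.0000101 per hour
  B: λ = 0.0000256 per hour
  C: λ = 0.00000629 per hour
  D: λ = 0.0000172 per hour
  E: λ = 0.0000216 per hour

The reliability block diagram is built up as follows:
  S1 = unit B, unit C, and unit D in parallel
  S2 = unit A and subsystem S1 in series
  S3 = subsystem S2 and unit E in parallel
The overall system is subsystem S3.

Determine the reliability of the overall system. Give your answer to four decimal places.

R(A) = exp(−0.0000101 × 10000) = 0.903933
R(B) = exp(−0.0000256 × 10000) = 0.774142
R(C) = exp(−0.00000629 × 10000) = 0.939037
R(D) = exp(−0.0000172 × 10000) = 0.841979
R(E) = exp(−0.0000216 × 10000) = 0.805735
Parallel (B, C, and D): 1 − (1 − 0.774142)(1 − 0.939037)(1 − 0.841979) = 0.997824
Series (A and [0.997824]): 0.903933 × 0.997824 = 0.901966
Parallel ([0.901966] and E): 1 − (1 − 0.901966)(1 − 0.805735) = 0.9810

0.9810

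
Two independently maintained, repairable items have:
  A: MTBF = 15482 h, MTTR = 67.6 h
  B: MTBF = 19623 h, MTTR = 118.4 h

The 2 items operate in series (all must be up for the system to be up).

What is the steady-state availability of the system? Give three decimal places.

0.990

A(A) = MTBF/(MTBF+MTTR) = 15482/(15482+67.6) = 0.995653
A(B) = MTBF/(MTBF+MTTR) = 19623/(19623+118.4) = 0.994002
Series availability: 0.995653 × 0.994002 = 0.990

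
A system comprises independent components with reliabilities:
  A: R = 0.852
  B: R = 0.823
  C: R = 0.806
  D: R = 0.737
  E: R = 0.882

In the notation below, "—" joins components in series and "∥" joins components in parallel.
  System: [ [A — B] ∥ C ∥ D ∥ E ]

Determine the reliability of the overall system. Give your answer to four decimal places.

0.9982

Series (A and B): 0.852000 × 0.823000 = 0.701196
Parallel ([0.701196], C, D, and E): 1 − (1 − 0.701196)(1 − 0.806000)(1 − 0.737000)(1 − 0.882000) = 0.9982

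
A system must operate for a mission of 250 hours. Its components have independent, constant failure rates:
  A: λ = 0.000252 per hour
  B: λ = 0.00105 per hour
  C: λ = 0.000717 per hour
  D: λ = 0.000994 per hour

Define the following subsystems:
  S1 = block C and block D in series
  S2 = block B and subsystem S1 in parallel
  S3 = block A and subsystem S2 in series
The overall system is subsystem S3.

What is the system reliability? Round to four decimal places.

0.8635

R(A) = exp(−0.000252 × 250) = 0.938943
R(B) = exp(−0.00105 × 250) = 0.769126
R(C) = exp(−0.000717 × 250) = 0.835897
R(D) = exp(−0.000994 × 250) = 0.779970
Series (C and D): 0.835897 × 0.779970 = 0.651975
Parallel (B and [0.651975]): 1 − (1 − 0.769126)(1 − 0.651975) = 0.919650
Series (A and [0.919650]): 0.938943 × 0.919650 = 0.8635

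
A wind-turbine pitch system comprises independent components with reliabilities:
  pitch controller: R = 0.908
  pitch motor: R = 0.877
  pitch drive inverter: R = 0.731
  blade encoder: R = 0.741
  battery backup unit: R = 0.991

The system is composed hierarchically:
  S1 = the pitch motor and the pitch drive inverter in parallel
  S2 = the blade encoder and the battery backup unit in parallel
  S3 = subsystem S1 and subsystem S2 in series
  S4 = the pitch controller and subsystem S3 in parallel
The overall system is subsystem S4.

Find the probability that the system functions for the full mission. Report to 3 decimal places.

Parallel (pitch motor and pitch drive inverter): 1 − (1 − 0.87700)(1 − 0.73100) = 0.96691
Parallel (blade encoder and battery backup unit): 1 − (1 − 0.74100)(1 − 0.99100) = 0.99767
Series ([0.96691] and [0.99767]): 0.96691 × 0.99767 = 0.96466
Parallel (pitch controller and [0.96466]): 1 − (1 − 0.90800)(1 − 0.96466) = 0.997

0.997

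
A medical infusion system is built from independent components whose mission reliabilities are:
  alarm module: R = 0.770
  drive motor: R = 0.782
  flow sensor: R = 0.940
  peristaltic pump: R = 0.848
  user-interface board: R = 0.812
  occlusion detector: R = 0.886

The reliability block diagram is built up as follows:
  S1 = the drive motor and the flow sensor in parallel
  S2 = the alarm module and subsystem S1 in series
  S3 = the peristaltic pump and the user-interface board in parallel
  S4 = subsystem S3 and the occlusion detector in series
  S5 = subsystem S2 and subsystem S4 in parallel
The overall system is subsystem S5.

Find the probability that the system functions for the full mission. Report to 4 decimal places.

0.9666

Parallel (drive motor and flow sensor): 1 − (1 − 0.782000)(1 − 0.940000) = 0.986920
Series (alarm module and [0.986920]): 0.770000 × 0.986920 = 0.759928
Parallel (peristaltic pump and user-interface board): 1 − (1 − 0.848000)(1 − 0.812000) = 0.971424
Series ([0.971424] and occlusion detector): 0.971424 × 0.886000 = 0.860682
Parallel ([0.759928] and [0.860682]): 1 − (1 − 0.759928)(1 − 0.860682) = 0.9666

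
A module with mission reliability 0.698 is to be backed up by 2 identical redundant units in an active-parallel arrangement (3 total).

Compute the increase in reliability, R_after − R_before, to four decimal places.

0.2745

R_before = 0.698
R_after = 1 − (1 − 0.698)^3 = 0.9725
ΔR = 0.9725 − 0.698 = 0.2745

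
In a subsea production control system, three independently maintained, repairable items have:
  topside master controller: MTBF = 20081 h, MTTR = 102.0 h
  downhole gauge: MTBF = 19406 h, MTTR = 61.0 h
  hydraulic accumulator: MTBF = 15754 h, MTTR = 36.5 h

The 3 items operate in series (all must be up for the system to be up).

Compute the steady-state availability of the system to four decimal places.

0.9895

A(topside master controller) = MTBF/(MTBF+MTTR) = 20081/(20081+102.0) = 0.994946
A(downhole gauge) = MTBF/(MTBF+MTTR) = 19406/(19406+61.0) = 0.996866
A(hydraulic accumulator) = MTBF/(MTBF+MTTR) = 15754/(15754+36.5) = 0.997688
Series availability: 0.994946 × 0.996866 × 0.997688 = 0.9895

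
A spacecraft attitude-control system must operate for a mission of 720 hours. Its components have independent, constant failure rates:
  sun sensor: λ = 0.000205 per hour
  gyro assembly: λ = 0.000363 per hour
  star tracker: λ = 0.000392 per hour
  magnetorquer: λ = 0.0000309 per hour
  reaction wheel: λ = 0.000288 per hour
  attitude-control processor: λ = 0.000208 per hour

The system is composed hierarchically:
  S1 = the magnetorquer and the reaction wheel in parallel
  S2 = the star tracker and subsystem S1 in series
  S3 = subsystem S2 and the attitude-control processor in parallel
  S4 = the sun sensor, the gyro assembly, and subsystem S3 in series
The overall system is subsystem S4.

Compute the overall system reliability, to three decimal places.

R(sun sensor) = exp(−0.000205 × 720) = 0.86278
R(gyro assembly) = exp(−0.000363 × 720) = 0.77000
R(star tracker) = exp(−0.000392 × 720) = 0.75409
R(magnetorquer) = exp(−0.0000309 × 720) = 0.97800
R(reaction wheel) = exp(−0.000288 × 720) = 0.81273
R(attitude-control processor) = exp(−0.000208 × 720) = 0.86091
Parallel (magnetorquer and reaction wheel): 1 − (1 − 0.97800)(1 − 0.81273) = 0.99588
Series (star tracker and [0.99588]): 0.75409 × 0.99588 = 0.75098
Parallel ([0.75098] and attitude-control processor): 1 − (1 − 0.75098)(1 − 0.86091) = 0.96536
Series (sun sensor, gyro assembly, and [0.96536]): 0.86278 × 0.77000 × 0.96536 = 0.641

0.641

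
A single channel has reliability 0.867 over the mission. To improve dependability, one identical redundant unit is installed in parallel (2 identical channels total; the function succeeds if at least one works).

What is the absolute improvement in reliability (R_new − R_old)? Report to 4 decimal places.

0.1153

R_before = 0.867
R_after = 1 − (1 − 0.867)^2 = 0.9823
ΔR = 0.9823 − 0.867 = 0.1153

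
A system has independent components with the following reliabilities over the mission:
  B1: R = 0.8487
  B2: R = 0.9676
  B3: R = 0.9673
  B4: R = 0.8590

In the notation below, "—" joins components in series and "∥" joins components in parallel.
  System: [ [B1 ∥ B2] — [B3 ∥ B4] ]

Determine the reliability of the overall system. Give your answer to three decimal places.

Parallel (B1 and B2): 1 − (1 − 0.84870)(1 − 0.96760) = 0.99510
Parallel (B3 and B4): 1 − (1 − 0.96730)(1 − 0.85900) = 0.99539
Series ([0.99510] and [0.99539]): 0.99510 × 0.99539 = 0.991

0.991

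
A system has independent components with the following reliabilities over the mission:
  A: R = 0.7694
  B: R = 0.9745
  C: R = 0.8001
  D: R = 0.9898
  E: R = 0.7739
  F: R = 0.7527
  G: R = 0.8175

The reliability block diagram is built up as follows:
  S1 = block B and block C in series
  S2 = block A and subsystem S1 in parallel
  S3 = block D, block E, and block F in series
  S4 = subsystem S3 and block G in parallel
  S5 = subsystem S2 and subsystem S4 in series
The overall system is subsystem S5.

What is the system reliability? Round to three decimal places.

Series (B and C): 0.97450 × 0.80010 = 0.77970
Parallel (A and [0.77970]): 1 − (1 − 0.76940)(1 − 0.77970) = 0.94920
Series (D, E, and F): 0.98980 × 0.77390 × 0.75270 = 0.57657
Parallel ([0.57657] and G): 1 − (1 − 0.57657)(1 − 0.81750) = 0.92272
Series ([0.94920] and [0.92272]): 0.94920 × 0.92272 = 0.876

0.876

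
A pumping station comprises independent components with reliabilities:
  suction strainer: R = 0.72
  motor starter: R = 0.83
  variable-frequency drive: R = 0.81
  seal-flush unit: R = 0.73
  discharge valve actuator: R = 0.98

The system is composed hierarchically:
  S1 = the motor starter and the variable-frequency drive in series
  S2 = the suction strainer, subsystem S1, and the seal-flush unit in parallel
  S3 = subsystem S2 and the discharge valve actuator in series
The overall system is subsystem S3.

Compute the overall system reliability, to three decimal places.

Series (motor starter and variable-frequency drive): 0.83000 × 0.81000 = 0.67230
Parallel (suction strainer, [0.67230], and seal-flush unit): 1 − (1 − 0.72000)(1 − 0.67230)(1 − 0.73000) = 0.97523
Series ([0.97523] and discharge valve actuator): 0.97523 × 0.98000 = 0.956

0.956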